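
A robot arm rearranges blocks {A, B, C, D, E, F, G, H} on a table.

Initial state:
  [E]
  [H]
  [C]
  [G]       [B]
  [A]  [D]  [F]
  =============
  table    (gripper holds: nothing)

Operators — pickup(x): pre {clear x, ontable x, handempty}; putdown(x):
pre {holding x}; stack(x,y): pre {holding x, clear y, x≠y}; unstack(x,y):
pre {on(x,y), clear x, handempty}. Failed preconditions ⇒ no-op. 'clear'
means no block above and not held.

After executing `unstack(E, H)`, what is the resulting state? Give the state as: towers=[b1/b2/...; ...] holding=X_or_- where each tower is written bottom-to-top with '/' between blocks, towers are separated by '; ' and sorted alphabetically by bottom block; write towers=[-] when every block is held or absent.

before: towers=[A/G/C/H/E; D; F/B] holding=-
pre[unstack(E, H)]: on(E,H) ✓, clear(E) ✓, handempty ✓
all met → apply unstack(E, H)
after:  towers=[A/G/C/H; D; F/B] holding=E

towers=[A/G/C/H; D; F/B] holding=E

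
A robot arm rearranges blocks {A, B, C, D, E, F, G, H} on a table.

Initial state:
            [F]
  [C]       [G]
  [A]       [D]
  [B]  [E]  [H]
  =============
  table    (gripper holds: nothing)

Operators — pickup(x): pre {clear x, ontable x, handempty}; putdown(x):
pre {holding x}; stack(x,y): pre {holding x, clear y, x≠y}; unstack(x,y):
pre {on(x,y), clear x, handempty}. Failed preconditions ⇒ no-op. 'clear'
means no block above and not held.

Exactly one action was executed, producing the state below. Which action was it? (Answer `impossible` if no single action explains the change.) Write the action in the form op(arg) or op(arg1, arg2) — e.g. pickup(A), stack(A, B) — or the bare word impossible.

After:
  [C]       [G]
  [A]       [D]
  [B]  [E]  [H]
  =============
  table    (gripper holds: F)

unstack(F, G)

target: towers=[B/A/C; E; H/D/G] holding=F
         pickup(E) → towers=[B/A/C; H/D/G/F] holding=E
     unstack(F, G) → towers=[B/A/C; E; H/D/G] holding=F  ← match
     unstack(C, A) → towers=[B/A; E; H/D/G/F] holding=C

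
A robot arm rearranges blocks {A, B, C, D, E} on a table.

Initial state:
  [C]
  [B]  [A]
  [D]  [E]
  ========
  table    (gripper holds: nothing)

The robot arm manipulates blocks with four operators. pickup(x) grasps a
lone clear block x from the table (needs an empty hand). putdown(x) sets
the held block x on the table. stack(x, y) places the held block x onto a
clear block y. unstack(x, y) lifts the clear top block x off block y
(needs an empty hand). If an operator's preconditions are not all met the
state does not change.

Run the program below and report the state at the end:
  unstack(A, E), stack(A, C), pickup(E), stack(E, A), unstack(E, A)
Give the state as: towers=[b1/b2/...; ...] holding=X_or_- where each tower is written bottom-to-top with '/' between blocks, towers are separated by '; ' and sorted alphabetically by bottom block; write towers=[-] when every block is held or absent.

towers=[D/B/C/A] holding=E

step 1 (unstack(A, E)): towers=[D/B/C; E] holding=A
step 2 (stack(A, C)): towers=[D/B/C/A; E] holding=-
step 3 (pickup(E)): towers=[D/B/C/A] holding=E
step 4 (stack(E, A)): towers=[D/B/C/A/E] holding=-
step 5 (unstack(E, A)): towers=[D/B/C/A] holding=E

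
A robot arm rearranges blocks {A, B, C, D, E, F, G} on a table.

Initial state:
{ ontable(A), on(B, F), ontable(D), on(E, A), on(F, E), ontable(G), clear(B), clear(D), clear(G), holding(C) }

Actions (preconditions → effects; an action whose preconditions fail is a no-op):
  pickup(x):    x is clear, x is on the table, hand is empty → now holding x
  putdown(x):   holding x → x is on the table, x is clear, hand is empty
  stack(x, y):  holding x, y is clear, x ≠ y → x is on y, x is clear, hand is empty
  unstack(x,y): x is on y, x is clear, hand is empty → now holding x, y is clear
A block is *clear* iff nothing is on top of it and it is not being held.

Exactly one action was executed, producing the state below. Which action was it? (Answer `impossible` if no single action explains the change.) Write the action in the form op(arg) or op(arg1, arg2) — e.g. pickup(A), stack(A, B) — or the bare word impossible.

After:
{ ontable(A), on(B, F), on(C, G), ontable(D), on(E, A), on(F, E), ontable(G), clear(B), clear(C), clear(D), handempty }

stack(C, G)

target: towers=[A/E/F/B; D; G/C] holding=-
        putdown(C) → towers=[A/E/F/B; C; D; G] holding=-
       stack(C, B) → towers=[A/E/F/B/C; D; G] holding=-
       stack(C, G) → towers=[A/E/F/B; D; G/C] holding=-  ← match
       stack(C, D) → towers=[A/E/F/B; D/C; G] holding=-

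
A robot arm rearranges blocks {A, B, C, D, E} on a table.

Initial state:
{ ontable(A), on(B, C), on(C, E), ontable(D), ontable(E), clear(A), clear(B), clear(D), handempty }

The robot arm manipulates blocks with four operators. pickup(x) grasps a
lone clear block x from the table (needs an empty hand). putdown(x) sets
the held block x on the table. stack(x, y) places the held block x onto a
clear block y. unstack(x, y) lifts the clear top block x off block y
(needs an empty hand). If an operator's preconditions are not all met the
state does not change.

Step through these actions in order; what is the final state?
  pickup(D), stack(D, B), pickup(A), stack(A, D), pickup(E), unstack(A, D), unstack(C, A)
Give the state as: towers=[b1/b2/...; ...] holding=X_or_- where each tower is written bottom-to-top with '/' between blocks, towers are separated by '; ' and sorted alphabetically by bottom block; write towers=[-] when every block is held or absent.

towers=[E/C/B/D] holding=A

step 1 (pickup(D)): towers=[A; E/C/B] holding=D
step 2 (stack(D, B)): towers=[A; E/C/B/D] holding=-
step 3 (pickup(A)): towers=[E/C/B/D] holding=A
step 4 (stack(A, D)): towers=[E/C/B/D/A] holding=-
step 5 (pickup(E)) [no-op]: towers=[E/C/B/D/A] holding=-
step 6 (unstack(A, D)): towers=[E/C/B/D] holding=A
step 7 (unstack(C, A)) [no-op]: towers=[E/C/B/D] holding=A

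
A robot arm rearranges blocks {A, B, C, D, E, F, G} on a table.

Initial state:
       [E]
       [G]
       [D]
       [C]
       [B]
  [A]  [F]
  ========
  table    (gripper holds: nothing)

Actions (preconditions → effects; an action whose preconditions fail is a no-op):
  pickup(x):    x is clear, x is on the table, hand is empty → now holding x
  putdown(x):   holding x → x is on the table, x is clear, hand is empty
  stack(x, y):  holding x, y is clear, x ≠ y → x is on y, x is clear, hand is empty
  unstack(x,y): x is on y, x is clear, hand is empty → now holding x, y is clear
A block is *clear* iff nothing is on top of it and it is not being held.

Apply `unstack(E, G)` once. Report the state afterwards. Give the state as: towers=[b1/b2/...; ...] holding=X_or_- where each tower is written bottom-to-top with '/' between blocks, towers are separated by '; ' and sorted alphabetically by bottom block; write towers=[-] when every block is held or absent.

before: towers=[A; F/B/C/D/G/E] holding=-
pre[unstack(E, G)]: on(E,G) yes, clear(E) yes, handempty yes
all met → apply unstack(E, G)
after:  towers=[A; F/B/C/D/G] holding=E

towers=[A; F/B/C/D/G] holding=E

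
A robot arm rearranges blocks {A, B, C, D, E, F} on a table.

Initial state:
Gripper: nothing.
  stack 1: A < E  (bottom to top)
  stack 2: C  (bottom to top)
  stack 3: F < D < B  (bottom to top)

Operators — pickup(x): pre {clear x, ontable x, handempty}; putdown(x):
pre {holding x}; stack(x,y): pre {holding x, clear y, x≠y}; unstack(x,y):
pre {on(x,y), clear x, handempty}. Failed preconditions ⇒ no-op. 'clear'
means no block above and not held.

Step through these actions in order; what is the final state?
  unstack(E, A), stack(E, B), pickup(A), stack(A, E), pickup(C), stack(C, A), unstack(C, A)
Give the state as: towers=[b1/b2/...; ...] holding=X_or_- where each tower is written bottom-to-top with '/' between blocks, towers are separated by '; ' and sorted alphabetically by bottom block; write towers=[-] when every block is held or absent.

towers=[F/D/B/E/A] holding=C

step 1 (unstack(E, A)): towers=[A; C; F/D/B] holding=E
step 2 (stack(E, B)): towers=[A; C; F/D/B/E] holding=-
step 3 (pickup(A)): towers=[C; F/D/B/E] holding=A
step 4 (stack(A, E)): towers=[C; F/D/B/E/A] holding=-
step 5 (pickup(C)): towers=[F/D/B/E/A] holding=C
step 6 (stack(C, A)): towers=[F/D/B/E/A/C] holding=-
step 7 (unstack(C, A)): towers=[F/D/B/E/A] holding=C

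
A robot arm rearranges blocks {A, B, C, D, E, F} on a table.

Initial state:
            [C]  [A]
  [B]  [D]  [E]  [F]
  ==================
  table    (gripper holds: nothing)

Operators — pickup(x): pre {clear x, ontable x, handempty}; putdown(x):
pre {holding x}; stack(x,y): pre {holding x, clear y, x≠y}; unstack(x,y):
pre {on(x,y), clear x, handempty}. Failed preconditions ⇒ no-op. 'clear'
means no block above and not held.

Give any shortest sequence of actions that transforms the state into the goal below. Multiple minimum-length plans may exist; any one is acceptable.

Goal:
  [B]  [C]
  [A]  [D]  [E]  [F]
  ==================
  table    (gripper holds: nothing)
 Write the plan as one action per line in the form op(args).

unstack(A, F)
putdown(A)
pickup(B)
stack(B, A)
unstack(C, E)
stack(C, D)

step 1 (unstack(A, F)): towers=[B; D; E/C; F] holding=A
step 2 (putdown(A)): towers=[A; B; D; E/C; F] holding=-
step 3 (pickup(B)): towers=[A; D; E/C; F] holding=B
step 4 (stack(B, A)): towers=[A/B; D; E/C; F] holding=-
step 5 (unstack(C, E)): towers=[A/B; D; E; F] holding=C
step 6 (stack(C, D)): towers=[A/B; D/C; E; F] holding=-
goal check: towers=[A/B; D/C; E; F] holding=- — reached (length 6, optimal by BFS)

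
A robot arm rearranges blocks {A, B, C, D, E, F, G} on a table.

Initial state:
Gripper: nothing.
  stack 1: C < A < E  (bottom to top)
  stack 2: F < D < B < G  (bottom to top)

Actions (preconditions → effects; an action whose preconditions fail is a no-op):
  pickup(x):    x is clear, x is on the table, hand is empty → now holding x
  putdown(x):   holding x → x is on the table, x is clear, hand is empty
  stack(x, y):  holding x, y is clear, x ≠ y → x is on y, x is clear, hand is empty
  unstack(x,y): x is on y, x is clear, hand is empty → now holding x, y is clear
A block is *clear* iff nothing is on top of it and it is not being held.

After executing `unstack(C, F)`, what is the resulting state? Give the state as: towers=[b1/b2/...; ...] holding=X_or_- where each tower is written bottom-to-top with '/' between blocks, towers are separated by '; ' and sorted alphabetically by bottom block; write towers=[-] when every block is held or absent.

towers=[C/A/E; F/D/B/G] holding=-

before: towers=[C/A/E; F/D/B/G] holding=-
pre[unstack(C, F)]: on(C,F) no, clear(C) no, handempty yes
on(C,F), clear(C) unmet → unstack(C, F) is a no-op
after:  towers=[C/A/E; F/D/B/G] holding=-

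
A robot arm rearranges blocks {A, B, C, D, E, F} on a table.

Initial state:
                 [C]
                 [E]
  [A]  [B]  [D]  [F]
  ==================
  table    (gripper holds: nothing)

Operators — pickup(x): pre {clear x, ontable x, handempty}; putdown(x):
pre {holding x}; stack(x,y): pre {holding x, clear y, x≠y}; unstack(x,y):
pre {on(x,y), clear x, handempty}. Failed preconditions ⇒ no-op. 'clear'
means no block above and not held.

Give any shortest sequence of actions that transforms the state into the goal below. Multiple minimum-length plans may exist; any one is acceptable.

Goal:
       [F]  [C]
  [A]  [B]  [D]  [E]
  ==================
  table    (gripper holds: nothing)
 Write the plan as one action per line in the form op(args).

unstack(C, E)
stack(C, D)
unstack(E, F)
putdown(E)
pickup(F)
stack(F, B)

step 1 (unstack(C, E)): towers=[A; B; D; F/E] holding=C
step 2 (stack(C, D)): towers=[A; B; D/C; F/E] holding=-
step 3 (unstack(E, F)): towers=[A; B; D/C; F] holding=E
step 4 (putdown(E)): towers=[A; B; D/C; E; F] holding=-
step 5 (pickup(F)): towers=[A; B; D/C; E] holding=F
step 6 (stack(F, B)): towers=[A; B/F; D/C; E] holding=-
goal check: towers=[A; B/F; D/C; E] holding=- — reached (length 6, optimal by BFS)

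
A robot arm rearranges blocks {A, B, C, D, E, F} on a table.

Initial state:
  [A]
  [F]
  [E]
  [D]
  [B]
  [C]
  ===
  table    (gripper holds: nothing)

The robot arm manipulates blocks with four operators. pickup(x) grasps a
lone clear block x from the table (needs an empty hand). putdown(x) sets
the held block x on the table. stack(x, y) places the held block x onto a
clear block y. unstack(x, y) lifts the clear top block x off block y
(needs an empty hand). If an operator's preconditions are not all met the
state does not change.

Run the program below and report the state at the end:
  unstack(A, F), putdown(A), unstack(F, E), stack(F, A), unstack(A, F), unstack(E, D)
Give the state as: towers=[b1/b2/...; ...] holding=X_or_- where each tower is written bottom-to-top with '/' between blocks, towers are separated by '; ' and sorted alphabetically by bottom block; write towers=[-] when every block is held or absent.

towers=[A/F; C/B/D] holding=E

step 1 (unstack(A, F)): towers=[C/B/D/E/F] holding=A
step 2 (putdown(A)): towers=[A; C/B/D/E/F] holding=-
step 3 (unstack(F, E)): towers=[A; C/B/D/E] holding=F
step 4 (stack(F, A)): towers=[A/F; C/B/D/E] holding=-
step 5 (unstack(A, F)) [no-op]: towers=[A/F; C/B/D/E] holding=-
step 6 (unstack(E, D)): towers=[A/F; C/B/D] holding=E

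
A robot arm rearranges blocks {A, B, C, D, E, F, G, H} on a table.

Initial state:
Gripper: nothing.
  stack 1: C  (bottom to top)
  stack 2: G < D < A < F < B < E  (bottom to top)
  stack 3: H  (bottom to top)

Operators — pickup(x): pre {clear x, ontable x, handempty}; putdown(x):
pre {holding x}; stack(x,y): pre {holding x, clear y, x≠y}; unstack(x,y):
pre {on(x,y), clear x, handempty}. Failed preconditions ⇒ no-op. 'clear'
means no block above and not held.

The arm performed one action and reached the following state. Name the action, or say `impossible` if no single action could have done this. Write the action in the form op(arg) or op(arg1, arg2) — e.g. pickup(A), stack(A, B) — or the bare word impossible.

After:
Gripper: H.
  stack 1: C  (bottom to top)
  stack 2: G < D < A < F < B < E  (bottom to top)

pickup(H)

target: towers=[C; G/D/A/F/B/E] holding=H
     unstack(E, B) → towers=[C; G/D/A/F/B; H] holding=E
         pickup(H) → towers=[C; G/D/A/F/B/E] holding=H  ← match
         pickup(C) → towers=[G/D/A/F/B/E; H] holding=C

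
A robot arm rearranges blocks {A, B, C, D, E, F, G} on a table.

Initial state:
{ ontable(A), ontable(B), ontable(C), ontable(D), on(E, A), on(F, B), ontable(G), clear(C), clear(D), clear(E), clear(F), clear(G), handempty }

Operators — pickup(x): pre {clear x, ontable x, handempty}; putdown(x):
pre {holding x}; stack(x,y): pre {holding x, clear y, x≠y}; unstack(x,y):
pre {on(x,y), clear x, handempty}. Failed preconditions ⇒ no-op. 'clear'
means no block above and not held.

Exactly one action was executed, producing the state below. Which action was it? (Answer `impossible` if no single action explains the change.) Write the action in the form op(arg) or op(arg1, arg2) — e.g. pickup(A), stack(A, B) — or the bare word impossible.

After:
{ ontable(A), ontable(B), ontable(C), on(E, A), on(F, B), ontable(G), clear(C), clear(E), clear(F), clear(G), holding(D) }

pickup(D)

target: towers=[A/E; B/F; C; G] holding=D
     unstack(F, B) → towers=[A/E; B; C; D; G] holding=F
         pickup(G) → towers=[A/E; B/F; C; D] holding=G
         pickup(D) → towers=[A/E; B/F; C; G] holding=D  ← match
     unstack(E, A) → towers=[A; B/F; C; D; G] holding=E
         pickup(C) → towers=[A/E; B/F; D; G] holding=C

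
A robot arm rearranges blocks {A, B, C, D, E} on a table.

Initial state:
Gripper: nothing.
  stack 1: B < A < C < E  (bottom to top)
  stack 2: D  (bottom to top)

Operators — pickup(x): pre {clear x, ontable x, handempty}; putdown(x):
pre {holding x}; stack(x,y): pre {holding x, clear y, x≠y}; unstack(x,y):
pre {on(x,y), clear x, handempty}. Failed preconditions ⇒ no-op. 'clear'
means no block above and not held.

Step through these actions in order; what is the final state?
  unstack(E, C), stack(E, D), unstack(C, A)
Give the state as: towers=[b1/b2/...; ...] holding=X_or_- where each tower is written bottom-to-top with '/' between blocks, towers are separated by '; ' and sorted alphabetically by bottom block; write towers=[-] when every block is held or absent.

towers=[B/A; D/E] holding=C

step 1 (unstack(E, C)): towers=[B/A/C; D] holding=E
step 2 (stack(E, D)): towers=[B/A/C; D/E] holding=-
step 3 (unstack(C, A)): towers=[B/A; D/E] holding=C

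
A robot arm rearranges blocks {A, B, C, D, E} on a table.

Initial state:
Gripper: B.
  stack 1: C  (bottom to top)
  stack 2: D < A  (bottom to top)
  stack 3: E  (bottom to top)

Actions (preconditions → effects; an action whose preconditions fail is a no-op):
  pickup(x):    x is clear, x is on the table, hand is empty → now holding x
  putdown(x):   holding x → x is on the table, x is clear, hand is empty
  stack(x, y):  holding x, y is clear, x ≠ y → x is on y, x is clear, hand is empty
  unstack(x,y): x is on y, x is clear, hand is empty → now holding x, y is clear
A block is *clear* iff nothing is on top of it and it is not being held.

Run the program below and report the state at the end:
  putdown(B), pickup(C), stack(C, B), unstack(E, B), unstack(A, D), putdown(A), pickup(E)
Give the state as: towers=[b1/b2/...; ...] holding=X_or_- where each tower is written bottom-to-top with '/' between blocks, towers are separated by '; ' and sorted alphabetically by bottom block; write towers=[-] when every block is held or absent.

step 1 (putdown(B)): towers=[B; C; D/A; E] holding=-
step 2 (pickup(C)): towers=[B; D/A; E] holding=C
step 3 (stack(C, B)): towers=[B/C; D/A; E] holding=-
step 4 (unstack(E, B)) [no-op]: towers=[B/C; D/A; E] holding=-
step 5 (unstack(A, D)): towers=[B/C; D; E] holding=A
step 6 (putdown(A)): towers=[A; B/C; D; E] holding=-
step 7 (pickup(E)): towers=[A; B/C; D] holding=E

towers=[A; B/C; D] holding=E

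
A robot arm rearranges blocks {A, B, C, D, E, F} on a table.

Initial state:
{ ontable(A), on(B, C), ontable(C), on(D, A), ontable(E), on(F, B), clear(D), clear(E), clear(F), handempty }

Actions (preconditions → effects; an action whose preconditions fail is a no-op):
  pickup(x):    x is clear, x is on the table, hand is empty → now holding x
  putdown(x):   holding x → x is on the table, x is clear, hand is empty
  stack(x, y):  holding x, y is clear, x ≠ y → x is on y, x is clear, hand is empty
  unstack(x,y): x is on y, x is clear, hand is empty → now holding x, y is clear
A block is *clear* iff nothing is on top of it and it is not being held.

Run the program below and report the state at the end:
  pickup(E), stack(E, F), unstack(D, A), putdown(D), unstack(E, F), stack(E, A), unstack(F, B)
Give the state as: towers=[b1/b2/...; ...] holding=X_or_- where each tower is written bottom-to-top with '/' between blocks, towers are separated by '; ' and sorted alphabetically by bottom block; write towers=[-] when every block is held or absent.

towers=[A/E; C/B; D] holding=F

step 1 (pickup(E)): towers=[A/D; C/B/F] holding=E
step 2 (stack(E, F)): towers=[A/D; C/B/F/E] holding=-
step 3 (unstack(D, A)): towers=[A; C/B/F/E] holding=D
step 4 (putdown(D)): towers=[A; C/B/F/E; D] holding=-
step 5 (unstack(E, F)): towers=[A; C/B/F; D] holding=E
step 6 (stack(E, A)): towers=[A/E; C/B/F; D] holding=-
step 7 (unstack(F, B)): towers=[A/E; C/B; D] holding=F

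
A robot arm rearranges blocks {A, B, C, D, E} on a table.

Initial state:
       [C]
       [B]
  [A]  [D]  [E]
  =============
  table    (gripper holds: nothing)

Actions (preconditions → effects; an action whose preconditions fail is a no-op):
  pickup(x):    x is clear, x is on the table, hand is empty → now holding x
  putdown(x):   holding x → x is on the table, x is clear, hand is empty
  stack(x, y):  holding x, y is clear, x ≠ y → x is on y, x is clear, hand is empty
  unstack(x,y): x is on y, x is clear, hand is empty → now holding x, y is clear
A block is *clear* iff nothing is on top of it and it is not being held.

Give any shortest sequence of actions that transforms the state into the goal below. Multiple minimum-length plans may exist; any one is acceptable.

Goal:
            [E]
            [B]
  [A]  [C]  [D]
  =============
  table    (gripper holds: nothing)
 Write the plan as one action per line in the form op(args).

unstack(C, B)
putdown(C)
pickup(E)
stack(E, B)

step 1 (unstack(C, B)): towers=[A; D/B; E] holding=C
step 2 (putdown(C)): towers=[A; C; D/B; E] holding=-
step 3 (pickup(E)): towers=[A; C; D/B] holding=E
step 4 (stack(E, B)): towers=[A; C; D/B/E] holding=-
goal check: towers=[A; C; D/B/E] holding=- — reached (length 4, optimal by BFS)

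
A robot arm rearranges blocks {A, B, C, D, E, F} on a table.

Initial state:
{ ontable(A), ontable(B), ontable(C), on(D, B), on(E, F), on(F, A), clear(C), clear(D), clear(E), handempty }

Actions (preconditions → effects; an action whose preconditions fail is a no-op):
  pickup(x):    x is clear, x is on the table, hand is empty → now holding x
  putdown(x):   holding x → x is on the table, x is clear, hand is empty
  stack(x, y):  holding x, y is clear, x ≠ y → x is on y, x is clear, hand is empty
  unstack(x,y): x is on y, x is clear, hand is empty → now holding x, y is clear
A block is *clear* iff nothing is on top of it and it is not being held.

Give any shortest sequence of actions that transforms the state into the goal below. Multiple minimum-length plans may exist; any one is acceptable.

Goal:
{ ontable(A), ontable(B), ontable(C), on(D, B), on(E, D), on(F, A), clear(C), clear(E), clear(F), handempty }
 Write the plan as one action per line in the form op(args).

step 1 (unstack(E, F)): towers=[A/F; B/D; C] holding=E
step 2 (stack(E, D)): towers=[A/F; B/D/E; C] holding=-
goal check: towers=[A/F; B/D/E; C] holding=- — reached (length 2, optimal by BFS)

unstack(E, F)
stack(E, D)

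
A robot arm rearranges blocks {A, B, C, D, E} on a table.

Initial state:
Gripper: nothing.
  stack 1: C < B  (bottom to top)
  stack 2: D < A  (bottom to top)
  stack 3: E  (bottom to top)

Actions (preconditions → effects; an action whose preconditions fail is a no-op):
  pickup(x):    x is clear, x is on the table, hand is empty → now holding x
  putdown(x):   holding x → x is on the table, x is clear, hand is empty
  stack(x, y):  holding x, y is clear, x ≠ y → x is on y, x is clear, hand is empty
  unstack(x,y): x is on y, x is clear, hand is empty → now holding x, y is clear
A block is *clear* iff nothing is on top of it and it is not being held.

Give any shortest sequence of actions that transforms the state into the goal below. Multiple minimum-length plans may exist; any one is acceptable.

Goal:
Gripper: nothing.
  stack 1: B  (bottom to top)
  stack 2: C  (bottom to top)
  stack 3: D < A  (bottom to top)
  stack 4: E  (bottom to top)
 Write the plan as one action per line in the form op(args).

unstack(B, C)
putdown(B)

step 1 (unstack(B, C)): towers=[C; D/A; E] holding=B
step 2 (putdown(B)): towers=[B; C; D/A; E] holding=-
goal check: towers=[B; C; D/A; E] holding=- — reached (length 2, optimal by BFS)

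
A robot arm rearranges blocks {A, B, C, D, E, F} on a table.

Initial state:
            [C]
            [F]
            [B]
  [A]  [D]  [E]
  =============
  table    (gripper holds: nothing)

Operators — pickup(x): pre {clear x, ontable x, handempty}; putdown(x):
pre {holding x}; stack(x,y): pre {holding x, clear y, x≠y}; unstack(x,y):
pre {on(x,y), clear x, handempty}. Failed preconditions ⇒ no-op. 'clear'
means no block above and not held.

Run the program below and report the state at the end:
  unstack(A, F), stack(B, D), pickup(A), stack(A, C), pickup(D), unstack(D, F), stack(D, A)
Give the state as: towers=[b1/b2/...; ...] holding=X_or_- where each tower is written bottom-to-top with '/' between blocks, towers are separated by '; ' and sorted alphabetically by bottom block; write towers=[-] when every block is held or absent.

step 1 (unstack(A, F)) [no-op]: towers=[A; D; E/B/F/C] holding=-
step 2 (stack(B, D)) [no-op]: towers=[A; D; E/B/F/C] holding=-
step 3 (pickup(A)): towers=[D; E/B/F/C] holding=A
step 4 (stack(A, C)): towers=[D; E/B/F/C/A] holding=-
step 5 (pickup(D)): towers=[E/B/F/C/A] holding=D
step 6 (unstack(D, F)) [no-op]: towers=[E/B/F/C/A] holding=D
step 7 (stack(D, A)): towers=[E/B/F/C/A/D] holding=-

towers=[E/B/F/C/A/D] holding=-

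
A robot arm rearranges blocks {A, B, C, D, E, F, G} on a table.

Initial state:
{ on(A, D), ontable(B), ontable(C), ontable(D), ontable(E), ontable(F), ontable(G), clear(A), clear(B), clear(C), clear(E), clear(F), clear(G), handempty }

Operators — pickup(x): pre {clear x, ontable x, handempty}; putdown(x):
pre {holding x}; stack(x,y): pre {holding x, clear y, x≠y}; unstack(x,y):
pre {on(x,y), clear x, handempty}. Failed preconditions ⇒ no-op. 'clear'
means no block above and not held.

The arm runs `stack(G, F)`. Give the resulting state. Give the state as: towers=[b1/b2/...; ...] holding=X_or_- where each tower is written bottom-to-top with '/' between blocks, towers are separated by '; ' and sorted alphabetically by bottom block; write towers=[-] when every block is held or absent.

towers=[B; C; D/A; E; F; G] holding=-

before: towers=[B; C; D/A; E; F; G] holding=-
pre[stack(G, F)]: holding(G) no, clear(F) yes, G≠F yes
holding(G) unmet → stack(G, F) is a no-op
after:  towers=[B; C; D/A; E; F; G] holding=-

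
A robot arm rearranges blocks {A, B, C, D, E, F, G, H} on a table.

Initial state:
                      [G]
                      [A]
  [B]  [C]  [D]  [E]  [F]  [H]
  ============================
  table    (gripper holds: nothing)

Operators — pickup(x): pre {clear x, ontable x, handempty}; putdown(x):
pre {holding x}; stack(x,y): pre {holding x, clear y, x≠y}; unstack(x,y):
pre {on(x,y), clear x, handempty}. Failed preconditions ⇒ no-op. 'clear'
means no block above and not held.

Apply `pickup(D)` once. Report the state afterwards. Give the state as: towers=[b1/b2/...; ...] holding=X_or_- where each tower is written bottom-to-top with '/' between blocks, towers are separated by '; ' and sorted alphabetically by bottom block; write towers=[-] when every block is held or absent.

towers=[B; C; E; F/A/G; H] holding=D

before: towers=[B; C; D; E; F/A/G; H] holding=-
pre[pickup(D)]: clear(D) ok, ontable(D) ok, handempty ok
all met → apply pickup(D)
after:  towers=[B; C; E; F/A/G; H] holding=D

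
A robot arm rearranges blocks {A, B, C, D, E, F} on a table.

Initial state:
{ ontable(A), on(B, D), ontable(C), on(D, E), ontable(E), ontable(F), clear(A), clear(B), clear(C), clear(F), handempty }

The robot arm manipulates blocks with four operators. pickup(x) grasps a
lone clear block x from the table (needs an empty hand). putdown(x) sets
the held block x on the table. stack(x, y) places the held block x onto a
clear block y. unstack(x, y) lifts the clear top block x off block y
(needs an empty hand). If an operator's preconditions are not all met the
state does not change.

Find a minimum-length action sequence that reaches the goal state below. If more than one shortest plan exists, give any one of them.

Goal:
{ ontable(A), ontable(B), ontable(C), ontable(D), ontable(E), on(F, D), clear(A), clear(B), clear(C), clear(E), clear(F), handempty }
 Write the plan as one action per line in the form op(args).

step 1 (unstack(B, D)): towers=[A; C; E/D; F] holding=B
step 2 (putdown(B)): towers=[A; B; C; E/D; F] holding=-
step 3 (unstack(D, E)): towers=[A; B; C; E; F] holding=D
step 4 (putdown(D)): towers=[A; B; C; D; E; F] holding=-
step 5 (pickup(F)): towers=[A; B; C; D; E] holding=F
step 6 (stack(F, D)): towers=[A; B; C; D/F; E] holding=-
goal check: towers=[A; B; C; D/F; E] holding=- — reached (length 6, optimal by BFS)

unstack(B, D)
putdown(B)
unstack(D, E)
putdown(D)
pickup(F)
stack(F, D)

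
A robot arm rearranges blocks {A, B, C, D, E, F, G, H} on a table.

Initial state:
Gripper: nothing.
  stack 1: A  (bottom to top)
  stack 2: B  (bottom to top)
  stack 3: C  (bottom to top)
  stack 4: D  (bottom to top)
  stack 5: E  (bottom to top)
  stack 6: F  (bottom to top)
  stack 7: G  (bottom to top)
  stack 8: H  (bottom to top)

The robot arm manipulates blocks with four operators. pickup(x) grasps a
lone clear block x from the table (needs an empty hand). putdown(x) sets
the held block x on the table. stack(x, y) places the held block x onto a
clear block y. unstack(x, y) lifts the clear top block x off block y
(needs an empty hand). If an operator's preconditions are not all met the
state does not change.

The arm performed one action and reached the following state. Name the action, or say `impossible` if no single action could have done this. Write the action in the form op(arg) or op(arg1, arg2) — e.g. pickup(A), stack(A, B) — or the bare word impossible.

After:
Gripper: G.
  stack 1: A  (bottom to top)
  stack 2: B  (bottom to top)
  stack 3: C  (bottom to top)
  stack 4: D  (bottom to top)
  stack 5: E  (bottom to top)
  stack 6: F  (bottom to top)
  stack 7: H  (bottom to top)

pickup(G)

target: towers=[A; B; C; D; E; F; H] holding=G
         pickup(G) → towers=[A; B; C; D; E; F; H] holding=G  ← match
         pickup(A) → towers=[B; C; D; E; F; G; H] holding=A
         pickup(E) → towers=[A; B; C; D; F; G; H] holding=E
         pickup(H) → towers=[A; B; C; D; E; F; G] holding=H
         pickup(B) → towers=[A; C; D; E; F; G; H] holding=B
         pickup(F) → towers=[A; B; C; D; E; G; H] holding=F
         pickup(D) → towers=[A; B; C; E; F; G; H] holding=D
         pickup(C) → towers=[A; B; D; E; F; G; H] holding=C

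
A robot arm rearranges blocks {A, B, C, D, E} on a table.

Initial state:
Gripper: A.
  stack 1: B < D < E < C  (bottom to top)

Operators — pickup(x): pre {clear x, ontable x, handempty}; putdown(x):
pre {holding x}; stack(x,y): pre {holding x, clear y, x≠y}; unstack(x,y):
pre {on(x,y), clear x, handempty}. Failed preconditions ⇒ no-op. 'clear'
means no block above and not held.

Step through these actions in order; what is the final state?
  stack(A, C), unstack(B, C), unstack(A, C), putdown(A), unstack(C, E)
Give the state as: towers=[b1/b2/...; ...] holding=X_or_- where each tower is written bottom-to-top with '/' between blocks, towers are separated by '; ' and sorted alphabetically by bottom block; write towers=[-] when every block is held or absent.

step 1 (stack(A, C)): towers=[B/D/E/C/A] holding=-
step 2 (unstack(B, C)) [no-op]: towers=[B/D/E/C/A] holding=-
step 3 (unstack(A, C)): towers=[B/D/E/C] holding=A
step 4 (putdown(A)): towers=[A; B/D/E/C] holding=-
step 5 (unstack(C, E)): towers=[A; B/D/E] holding=C

towers=[A; B/D/E] holding=C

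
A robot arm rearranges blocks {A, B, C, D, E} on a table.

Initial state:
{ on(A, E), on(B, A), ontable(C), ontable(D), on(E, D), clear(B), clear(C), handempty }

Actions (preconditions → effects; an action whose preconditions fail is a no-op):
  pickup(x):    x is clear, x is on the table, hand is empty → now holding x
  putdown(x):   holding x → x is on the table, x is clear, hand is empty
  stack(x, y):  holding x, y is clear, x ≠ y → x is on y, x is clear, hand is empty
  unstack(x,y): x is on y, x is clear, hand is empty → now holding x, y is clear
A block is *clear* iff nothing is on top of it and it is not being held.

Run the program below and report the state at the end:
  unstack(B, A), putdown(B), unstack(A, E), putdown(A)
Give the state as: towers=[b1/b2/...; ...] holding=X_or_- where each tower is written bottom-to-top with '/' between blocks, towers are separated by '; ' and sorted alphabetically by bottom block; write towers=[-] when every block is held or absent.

step 1 (unstack(B, A)): towers=[C; D/E/A] holding=B
step 2 (putdown(B)): towers=[B; C; D/E/A] holding=-
step 3 (unstack(A, E)): towers=[B; C; D/E] holding=A
step 4 (putdown(A)): towers=[A; B; C; D/E] holding=-

towers=[A; B; C; D/E] holding=-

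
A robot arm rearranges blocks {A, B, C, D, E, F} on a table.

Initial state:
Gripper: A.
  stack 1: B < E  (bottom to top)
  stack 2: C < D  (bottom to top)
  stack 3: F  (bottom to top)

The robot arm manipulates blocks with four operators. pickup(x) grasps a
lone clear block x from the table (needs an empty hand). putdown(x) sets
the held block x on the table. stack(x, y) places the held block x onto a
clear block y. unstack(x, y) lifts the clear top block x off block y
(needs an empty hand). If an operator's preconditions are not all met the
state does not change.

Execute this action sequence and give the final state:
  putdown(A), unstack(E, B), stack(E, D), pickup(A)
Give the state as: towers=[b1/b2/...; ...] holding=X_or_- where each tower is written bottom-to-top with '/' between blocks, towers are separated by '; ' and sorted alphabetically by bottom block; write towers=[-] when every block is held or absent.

step 1 (putdown(A)): towers=[A; B/E; C/D; F] holding=-
step 2 (unstack(E, B)): towers=[A; B; C/D; F] holding=E
step 3 (stack(E, D)): towers=[A; B; C/D/E; F] holding=-
step 4 (pickup(A)): towers=[B; C/D/E; F] holding=A

towers=[B; C/D/E; F] holding=A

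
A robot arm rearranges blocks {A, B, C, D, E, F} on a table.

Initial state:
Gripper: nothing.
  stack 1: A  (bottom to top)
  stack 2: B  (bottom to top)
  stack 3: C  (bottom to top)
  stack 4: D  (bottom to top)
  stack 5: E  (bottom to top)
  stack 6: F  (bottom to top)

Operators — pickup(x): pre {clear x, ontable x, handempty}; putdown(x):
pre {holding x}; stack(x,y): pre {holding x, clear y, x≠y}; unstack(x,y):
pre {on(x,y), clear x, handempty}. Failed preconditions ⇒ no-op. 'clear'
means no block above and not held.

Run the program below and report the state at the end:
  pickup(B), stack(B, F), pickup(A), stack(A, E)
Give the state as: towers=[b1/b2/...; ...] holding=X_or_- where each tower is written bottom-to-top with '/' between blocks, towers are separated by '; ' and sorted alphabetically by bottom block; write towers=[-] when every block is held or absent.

towers=[C; D; E/A; F/B] holding=-

step 1 (pickup(B)): towers=[A; C; D; E; F] holding=B
step 2 (stack(B, F)): towers=[A; C; D; E; F/B] holding=-
step 3 (pickup(A)): towers=[C; D; E; F/B] holding=A
step 4 (stack(A, E)): towers=[C; D; E/A; F/B] holding=-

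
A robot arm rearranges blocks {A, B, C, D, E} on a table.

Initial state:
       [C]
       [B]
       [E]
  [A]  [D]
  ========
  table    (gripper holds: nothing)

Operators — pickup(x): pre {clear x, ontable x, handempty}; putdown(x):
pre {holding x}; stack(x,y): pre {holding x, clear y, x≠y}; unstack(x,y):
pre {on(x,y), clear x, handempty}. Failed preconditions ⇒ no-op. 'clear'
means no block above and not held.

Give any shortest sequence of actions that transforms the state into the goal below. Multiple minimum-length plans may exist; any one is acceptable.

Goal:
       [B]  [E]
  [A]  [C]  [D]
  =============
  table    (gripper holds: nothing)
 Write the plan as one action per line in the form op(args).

step 1 (unstack(C, B)): towers=[A; D/E/B] holding=C
step 2 (putdown(C)): towers=[A; C; D/E/B] holding=-
step 3 (unstack(B, E)): towers=[A; C; D/E] holding=B
step 4 (stack(B, C)): towers=[A; C/B; D/E] holding=-
goal check: towers=[A; C/B; D/E] holding=- — reached (length 4, optimal by BFS)

unstack(C, B)
putdown(C)
unstack(B, E)
stack(B, C)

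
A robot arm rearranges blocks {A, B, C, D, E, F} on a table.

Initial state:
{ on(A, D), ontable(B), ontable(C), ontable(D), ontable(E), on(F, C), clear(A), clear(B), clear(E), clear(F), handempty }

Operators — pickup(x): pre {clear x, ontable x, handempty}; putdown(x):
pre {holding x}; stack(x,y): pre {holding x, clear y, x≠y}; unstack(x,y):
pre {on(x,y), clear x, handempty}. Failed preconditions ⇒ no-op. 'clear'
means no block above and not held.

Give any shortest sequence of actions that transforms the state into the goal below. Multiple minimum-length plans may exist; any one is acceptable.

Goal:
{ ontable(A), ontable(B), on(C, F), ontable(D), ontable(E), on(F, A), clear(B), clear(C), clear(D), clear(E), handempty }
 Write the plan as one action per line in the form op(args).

unstack(A, D)
putdown(A)
unstack(F, C)
stack(F, A)
pickup(C)
stack(C, F)

step 1 (unstack(A, D)): towers=[B; C/F; D; E] holding=A
step 2 (putdown(A)): towers=[A; B; C/F; D; E] holding=-
step 3 (unstack(F, C)): towers=[A; B; C; D; E] holding=F
step 4 (stack(F, A)): towers=[A/F; B; C; D; E] holding=-
step 5 (pickup(C)): towers=[A/F; B; D; E] holding=C
step 6 (stack(C, F)): towers=[A/F/C; B; D; E] holding=-
goal check: towers=[A/F/C; B; D; E] holding=- — reached (length 6, optimal by BFS)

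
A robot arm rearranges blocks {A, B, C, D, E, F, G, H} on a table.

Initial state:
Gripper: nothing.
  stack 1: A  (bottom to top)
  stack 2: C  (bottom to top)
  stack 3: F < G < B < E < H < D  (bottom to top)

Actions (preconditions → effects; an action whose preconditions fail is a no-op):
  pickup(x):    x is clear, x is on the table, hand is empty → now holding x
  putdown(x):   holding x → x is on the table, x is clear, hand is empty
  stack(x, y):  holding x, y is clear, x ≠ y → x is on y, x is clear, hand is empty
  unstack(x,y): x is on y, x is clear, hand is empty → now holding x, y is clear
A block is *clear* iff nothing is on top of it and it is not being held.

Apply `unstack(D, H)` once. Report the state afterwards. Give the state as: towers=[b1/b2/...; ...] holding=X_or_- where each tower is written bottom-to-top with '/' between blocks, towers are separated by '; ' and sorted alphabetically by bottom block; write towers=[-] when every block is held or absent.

before: towers=[A; C; F/G/B/E/H/D] holding=-
pre[unstack(D, H)]: on(D,H) ok, clear(D) ok, handempty ok
all met → apply unstack(D, H)
after:  towers=[A; C; F/G/B/E/H] holding=D

towers=[A; C; F/G/B/E/H] holding=D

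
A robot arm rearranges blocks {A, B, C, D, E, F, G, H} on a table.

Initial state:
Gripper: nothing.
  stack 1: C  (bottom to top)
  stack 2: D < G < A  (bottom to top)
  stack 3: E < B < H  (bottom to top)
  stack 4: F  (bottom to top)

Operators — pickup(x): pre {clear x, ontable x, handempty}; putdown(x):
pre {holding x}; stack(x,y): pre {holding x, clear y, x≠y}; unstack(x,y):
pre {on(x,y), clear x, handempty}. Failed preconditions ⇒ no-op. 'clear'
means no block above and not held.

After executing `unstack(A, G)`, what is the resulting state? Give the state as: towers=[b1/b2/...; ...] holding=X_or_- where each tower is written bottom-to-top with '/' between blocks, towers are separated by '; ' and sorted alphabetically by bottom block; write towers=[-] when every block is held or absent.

before: towers=[C; D/G/A; E/B/H; F] holding=-
pre[unstack(A, G)]: on(A,G) yes, clear(A) yes, handempty yes
all met → apply unstack(A, G)
after:  towers=[C; D/G; E/B/H; F] holding=A

towers=[C; D/G; E/B/H; F] holding=A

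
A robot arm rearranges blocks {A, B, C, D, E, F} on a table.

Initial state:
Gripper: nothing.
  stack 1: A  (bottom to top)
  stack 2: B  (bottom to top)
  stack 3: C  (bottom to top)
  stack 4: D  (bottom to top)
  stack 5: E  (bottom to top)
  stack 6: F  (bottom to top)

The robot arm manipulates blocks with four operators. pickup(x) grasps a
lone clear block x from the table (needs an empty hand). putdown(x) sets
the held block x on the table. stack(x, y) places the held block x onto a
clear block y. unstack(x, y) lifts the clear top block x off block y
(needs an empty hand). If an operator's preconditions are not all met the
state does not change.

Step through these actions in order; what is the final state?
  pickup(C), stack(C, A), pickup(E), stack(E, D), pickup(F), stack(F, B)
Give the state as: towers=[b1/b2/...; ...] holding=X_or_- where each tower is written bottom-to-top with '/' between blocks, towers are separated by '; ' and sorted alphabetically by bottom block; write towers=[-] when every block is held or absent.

towers=[A/C; B/F; D/E] holding=-

step 1 (pickup(C)): towers=[A; B; D; E; F] holding=C
step 2 (stack(C, A)): towers=[A/C; B; D; E; F] holding=-
step 3 (pickup(E)): towers=[A/C; B; D; F] holding=E
step 4 (stack(E, D)): towers=[A/C; B; D/E; F] holding=-
step 5 (pickup(F)): towers=[A/C; B; D/E] holding=F
step 6 (stack(F, B)): towers=[A/C; B/F; D/E] holding=-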